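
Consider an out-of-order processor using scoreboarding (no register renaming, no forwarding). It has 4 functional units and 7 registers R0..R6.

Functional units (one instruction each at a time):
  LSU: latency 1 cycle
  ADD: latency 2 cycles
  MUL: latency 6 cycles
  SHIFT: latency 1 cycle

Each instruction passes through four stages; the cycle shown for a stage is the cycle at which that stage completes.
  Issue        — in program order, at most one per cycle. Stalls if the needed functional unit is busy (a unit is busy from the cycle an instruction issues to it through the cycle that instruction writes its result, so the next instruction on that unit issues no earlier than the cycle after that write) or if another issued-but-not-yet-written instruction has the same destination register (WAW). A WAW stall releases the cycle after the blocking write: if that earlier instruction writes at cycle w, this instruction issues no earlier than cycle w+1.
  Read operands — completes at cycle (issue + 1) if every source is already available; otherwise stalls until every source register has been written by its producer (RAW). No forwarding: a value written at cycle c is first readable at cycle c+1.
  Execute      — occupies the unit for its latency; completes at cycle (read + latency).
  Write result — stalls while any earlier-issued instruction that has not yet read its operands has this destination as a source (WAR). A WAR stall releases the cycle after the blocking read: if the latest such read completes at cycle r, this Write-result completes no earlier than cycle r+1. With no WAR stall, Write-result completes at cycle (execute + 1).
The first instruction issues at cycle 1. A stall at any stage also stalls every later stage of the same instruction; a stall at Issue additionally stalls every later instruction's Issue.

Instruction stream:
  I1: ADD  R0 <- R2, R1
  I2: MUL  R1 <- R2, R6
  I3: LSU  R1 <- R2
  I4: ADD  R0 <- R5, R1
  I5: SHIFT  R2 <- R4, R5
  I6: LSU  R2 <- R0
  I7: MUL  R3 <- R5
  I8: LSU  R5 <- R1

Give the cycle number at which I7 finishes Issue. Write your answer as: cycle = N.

c1: I1→ADD
c2: I1 RO | I2→MUL
c3: I2 RO
c4: I1 EX
c5: I1 WR R0
c9: I2 EX
c10: I2 WR R1
c11: I3→LSU
c12: I3 RO | I4→ADD
c13: I3 EX | I5→SHIFT
c14: I3 WR R1 | I5 RO
c15: I4 RO | I5 EX
c16: I5 WR R2
c17: I4 EX | I6→LSU
c18: I4 WR R0 | I7→MUL
c19: I6 RO | I7 RO
c20: I6 EX
c21: I6 WR R2
c22: I8→LSU
c23: I8 RO
c24: I8 EX
c25: I7 EX | I8 WR R5
c26: I7 WR R3

cycle = 18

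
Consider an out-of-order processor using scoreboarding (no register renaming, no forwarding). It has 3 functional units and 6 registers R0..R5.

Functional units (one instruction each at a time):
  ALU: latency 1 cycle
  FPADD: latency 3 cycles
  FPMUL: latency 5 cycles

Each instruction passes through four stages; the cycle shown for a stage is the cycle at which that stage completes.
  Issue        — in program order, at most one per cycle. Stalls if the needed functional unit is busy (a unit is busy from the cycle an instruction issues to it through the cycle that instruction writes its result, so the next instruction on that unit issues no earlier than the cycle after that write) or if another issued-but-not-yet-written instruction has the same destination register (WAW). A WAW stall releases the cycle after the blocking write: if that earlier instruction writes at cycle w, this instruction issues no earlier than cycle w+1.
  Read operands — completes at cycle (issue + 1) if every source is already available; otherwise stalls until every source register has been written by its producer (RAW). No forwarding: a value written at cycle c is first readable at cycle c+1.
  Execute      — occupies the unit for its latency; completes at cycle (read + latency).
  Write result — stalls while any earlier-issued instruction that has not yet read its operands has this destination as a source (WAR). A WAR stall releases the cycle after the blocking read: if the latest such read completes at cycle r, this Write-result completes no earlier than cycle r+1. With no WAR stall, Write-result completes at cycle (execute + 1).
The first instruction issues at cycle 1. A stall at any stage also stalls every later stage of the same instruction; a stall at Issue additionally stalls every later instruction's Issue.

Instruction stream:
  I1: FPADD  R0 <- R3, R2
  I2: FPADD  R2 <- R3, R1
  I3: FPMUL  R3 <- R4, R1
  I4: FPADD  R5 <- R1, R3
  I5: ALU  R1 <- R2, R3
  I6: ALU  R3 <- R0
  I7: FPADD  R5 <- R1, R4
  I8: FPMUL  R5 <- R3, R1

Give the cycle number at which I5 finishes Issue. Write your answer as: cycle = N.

cycle 1: I1→FPADD
cycle 2: I1 RO
cycle 5: I1 EX
cycle 6: I1 WR R0
cycle 7: I2→FPADD
cycle 8: I2 RO; I3→FPMUL
cycle 9: I3 RO
cycle 11: I2 EX
cycle 12: I2 WR R2
cycle 13: I4→FPADD
cycle 14: I3 EX; I5→ALU
cycle 15: I3 WR R3
cycle 16: I4 RO; I5 RO
cycle 17: I5 EX
cycle 18: I5 WR R1
cycle 19: I4 EX; I6→ALU
cycle 20: I4 WR R5; I6 RO
cycle 21: I6 EX; I7→FPADD
cycle 22: I6 WR R3; I7 RO
cycle 25: I7 EX
cycle 26: I7 WR R5
cycle 27: I8→FPMUL
cycle 28: I8 RO
cycle 33: I8 EX
cycle 34: I8 WR R5

cycle = 14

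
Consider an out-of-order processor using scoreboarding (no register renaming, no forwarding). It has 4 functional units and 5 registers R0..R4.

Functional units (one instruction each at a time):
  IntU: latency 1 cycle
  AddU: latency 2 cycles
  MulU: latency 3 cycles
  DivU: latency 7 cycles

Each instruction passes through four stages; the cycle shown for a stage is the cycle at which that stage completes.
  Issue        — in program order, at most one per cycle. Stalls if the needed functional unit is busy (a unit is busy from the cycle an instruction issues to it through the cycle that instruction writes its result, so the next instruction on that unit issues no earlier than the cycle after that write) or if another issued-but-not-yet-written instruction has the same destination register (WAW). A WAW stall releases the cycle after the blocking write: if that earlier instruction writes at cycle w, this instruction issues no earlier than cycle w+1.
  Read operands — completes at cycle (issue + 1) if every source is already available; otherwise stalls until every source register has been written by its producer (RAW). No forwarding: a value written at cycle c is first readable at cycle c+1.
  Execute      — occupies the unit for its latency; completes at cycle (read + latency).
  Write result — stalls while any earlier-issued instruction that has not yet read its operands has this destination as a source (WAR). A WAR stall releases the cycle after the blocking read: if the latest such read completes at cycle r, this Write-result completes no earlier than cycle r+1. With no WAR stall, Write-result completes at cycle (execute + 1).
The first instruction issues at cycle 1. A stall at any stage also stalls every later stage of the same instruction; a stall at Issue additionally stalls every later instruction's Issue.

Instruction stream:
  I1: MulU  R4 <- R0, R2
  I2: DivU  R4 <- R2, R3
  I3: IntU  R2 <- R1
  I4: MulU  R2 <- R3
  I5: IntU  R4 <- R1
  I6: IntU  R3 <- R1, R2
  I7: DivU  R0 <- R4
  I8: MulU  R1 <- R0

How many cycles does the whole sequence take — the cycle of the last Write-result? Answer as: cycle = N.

I1  is:1  ro:2  ex:5  wr:6
I2  is:7  ro:8  ex:15  wr:16  — WAW R4: wait I1 write@6
I3  is:8  ro:9  ex:10  wr:11
I4  is:12  ro:13  ex:16  wr:17  — WAW R2: wait I3 write@11
I5  is:17  ro:18  ex:19  wr:20  — WAW R4: wait I2 write@16
I6  is:21  ro:22  ex:23  wr:24  — struct: IntU busy until I5 writes@20
I7  is:22  ro:23  ex:30  wr:31
I8  is:23  ro:32  ex:35  wr:36  — RAW R0: wait I7 write@31

cycle = 36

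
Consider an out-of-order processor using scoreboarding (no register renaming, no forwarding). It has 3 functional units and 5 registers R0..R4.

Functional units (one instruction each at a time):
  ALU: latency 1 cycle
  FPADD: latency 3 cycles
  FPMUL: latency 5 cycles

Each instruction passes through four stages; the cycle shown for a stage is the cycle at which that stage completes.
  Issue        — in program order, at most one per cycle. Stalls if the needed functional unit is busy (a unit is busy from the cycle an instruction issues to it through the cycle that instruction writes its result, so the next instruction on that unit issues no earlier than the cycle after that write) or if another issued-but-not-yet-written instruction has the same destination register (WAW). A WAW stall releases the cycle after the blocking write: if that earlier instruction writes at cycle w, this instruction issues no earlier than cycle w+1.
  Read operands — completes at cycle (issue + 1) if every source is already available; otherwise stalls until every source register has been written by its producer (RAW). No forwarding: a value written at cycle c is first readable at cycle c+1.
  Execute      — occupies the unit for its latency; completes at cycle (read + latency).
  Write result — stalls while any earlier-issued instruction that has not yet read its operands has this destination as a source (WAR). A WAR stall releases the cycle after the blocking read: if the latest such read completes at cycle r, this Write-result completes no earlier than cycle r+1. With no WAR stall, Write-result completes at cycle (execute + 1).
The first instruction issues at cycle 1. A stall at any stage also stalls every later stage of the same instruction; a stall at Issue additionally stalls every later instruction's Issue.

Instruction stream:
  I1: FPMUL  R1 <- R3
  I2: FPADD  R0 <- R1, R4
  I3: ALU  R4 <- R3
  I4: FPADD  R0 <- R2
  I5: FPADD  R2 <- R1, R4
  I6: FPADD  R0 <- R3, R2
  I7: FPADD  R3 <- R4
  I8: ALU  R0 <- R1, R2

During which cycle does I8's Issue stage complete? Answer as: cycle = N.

t=1  I1 dispatched to FPMUL
t=2  I1 operands ready | I2 dispatched to FPADD
t=3  I3 dispatched to ALU
t=4  I3 operands ready
t=5  I3 complete
t=7  I1 complete
t=8  R1←I1
t=9  I2 operands ready
t=10  R4←I3
t=12  I2 complete
t=13  R0←I2
t=14  I4 dispatched to FPADD
t=15  I4 operands ready
t=18  I4 complete
t=19  R0←I4
t=20  I5 dispatched to FPADD
t=21  I5 operands ready
t=24  I5 complete
t=25  R2←I5
t=26  I6 dispatched to FPADD
t=27  I6 operands ready
t=30  I6 complete
t=31  R0←I6
t=32  I7 dispatched to FPADD
t=33  I7 operands ready | I8 dispatched to ALU
t=34  I8 operands ready
t=35  I8 complete
t=36  I7 complete | R0←I8
t=37  R3←I7

cycle = 33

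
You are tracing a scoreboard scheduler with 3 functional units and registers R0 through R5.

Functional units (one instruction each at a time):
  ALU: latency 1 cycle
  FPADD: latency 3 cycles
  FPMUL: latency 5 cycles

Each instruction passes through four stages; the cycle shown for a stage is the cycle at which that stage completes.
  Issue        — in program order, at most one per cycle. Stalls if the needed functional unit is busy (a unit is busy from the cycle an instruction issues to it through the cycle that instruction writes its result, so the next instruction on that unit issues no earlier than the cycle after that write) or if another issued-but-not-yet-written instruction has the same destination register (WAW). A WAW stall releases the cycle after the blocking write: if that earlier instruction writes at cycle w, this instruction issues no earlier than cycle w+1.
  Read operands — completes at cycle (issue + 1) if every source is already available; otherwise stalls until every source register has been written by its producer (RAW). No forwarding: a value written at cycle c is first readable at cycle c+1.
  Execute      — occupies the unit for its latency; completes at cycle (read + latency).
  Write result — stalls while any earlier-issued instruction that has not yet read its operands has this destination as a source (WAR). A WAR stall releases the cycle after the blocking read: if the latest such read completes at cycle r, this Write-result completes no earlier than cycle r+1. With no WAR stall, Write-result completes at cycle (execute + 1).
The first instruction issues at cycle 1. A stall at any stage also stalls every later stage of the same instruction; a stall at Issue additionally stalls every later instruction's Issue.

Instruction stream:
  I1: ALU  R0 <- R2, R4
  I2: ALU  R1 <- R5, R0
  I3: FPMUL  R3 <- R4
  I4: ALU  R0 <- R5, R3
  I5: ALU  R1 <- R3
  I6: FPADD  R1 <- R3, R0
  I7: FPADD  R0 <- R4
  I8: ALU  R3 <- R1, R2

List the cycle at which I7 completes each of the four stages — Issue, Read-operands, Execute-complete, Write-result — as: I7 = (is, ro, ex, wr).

I7 = (27, 28, 31, 32)

c1: I1→ALU
c2: I1 RO
c3: I1 EX
c4: I1 WR R0
c5: I2→ALU
c6: I2 RO | I3→FPMUL
c7: I2 EX | I3 RO
c8: I2 WR R1
c9: I4→ALU
c12: I3 EX
c13: I3 WR R3
c14: I4 RO
c15: I4 EX
c16: I4 WR R0
c17: I5→ALU
c18: I5 RO
c19: I5 EX
c20: I5 WR R1
c21: I6→FPADD
c22: I6 RO
c25: I6 EX
c26: I6 WR R1
c27: I7→FPADD
c28: I7 RO | I8→ALU
c29: I8 RO
c30: I8 EX
c31: I7 EX | I8 WR R3
c32: I7 WR R0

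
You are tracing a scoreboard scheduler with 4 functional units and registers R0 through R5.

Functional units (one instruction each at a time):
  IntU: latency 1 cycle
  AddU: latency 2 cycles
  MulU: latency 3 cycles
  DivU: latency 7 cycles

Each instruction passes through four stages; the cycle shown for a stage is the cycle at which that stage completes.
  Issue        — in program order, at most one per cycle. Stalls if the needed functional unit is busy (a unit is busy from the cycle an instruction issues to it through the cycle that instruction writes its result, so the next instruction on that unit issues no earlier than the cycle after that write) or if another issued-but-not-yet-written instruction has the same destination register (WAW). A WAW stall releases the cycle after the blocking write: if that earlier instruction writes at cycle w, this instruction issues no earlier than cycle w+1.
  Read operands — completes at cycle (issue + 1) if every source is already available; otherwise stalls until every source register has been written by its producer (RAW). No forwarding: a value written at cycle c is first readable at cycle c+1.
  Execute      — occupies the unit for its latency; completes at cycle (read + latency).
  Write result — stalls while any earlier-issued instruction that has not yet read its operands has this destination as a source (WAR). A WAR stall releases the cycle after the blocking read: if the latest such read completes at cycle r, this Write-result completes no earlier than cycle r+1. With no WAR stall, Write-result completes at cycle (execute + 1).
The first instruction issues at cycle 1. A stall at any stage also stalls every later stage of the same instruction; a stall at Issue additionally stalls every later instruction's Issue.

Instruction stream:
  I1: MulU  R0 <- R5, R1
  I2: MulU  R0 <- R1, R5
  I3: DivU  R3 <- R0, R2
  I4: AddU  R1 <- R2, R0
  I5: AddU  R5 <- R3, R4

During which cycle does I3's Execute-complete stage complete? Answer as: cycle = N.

I1  is:1  ro:2  ex:5  wr:6
I2  is:7  ro:8  ex:11  wr:12  — struct: MulU busy until I1 writes@6
I3  is:8  ro:13  ex:20  wr:21  — RAW R0: wait I2 write@12
I4  is:9  ro:13  ex:15  wr:16  — RAW R0: wait I2 write@12
I5  is:17  ro:22  ex:24  wr:25  — struct: AddU busy until I4 writes@16, RAW R3: wait I3 write@21

cycle = 20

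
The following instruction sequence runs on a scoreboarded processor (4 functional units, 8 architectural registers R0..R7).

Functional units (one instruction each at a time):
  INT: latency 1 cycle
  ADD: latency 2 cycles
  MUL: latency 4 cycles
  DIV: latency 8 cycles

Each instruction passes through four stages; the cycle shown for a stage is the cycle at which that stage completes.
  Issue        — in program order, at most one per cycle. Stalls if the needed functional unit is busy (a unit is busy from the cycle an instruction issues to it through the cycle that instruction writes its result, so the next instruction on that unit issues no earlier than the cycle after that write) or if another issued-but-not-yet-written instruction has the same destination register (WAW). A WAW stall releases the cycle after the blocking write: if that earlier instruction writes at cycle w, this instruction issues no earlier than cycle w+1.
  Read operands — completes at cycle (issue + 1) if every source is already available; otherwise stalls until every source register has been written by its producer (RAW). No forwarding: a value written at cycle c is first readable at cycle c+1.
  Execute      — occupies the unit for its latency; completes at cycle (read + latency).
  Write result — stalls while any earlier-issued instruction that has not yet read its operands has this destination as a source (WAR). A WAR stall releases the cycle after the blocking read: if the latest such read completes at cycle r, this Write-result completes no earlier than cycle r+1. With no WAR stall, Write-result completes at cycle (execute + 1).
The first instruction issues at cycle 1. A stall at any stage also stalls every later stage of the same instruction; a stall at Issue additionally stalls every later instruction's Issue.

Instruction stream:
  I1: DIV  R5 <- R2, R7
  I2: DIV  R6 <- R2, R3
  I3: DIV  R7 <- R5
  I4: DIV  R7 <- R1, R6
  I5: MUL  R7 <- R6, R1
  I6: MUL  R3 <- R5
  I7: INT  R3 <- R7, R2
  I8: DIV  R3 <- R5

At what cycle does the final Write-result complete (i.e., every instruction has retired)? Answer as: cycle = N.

cycle = 73

c1: I1 issues→DIV
c2: I1 reads
c10: I1 exec-done
c11: I1 writes R5
c12: I2 issues→DIV
c13: I2 reads
c21: I2 exec-done
c22: I2 writes R6
c23: I3 issues→DIV
c24: I3 reads
c32: I3 exec-done
c33: I3 writes R7
c34: I4 issues→DIV
c35: I4 reads
c43: I4 exec-done
c44: I4 writes R7
c45: I5 issues→MUL
c46: I5 reads
c50: I5 exec-done
c51: I5 writes R7
c52: I6 issues→MUL
c53: I6 reads
c57: I6 exec-done
c58: I6 writes R3
c59: I7 issues→INT
c60: I7 reads
c61: I7 exec-done
c62: I7 writes R3
c63: I8 issues→DIV
c64: I8 reads
c72: I8 exec-done
c73: I8 writes R3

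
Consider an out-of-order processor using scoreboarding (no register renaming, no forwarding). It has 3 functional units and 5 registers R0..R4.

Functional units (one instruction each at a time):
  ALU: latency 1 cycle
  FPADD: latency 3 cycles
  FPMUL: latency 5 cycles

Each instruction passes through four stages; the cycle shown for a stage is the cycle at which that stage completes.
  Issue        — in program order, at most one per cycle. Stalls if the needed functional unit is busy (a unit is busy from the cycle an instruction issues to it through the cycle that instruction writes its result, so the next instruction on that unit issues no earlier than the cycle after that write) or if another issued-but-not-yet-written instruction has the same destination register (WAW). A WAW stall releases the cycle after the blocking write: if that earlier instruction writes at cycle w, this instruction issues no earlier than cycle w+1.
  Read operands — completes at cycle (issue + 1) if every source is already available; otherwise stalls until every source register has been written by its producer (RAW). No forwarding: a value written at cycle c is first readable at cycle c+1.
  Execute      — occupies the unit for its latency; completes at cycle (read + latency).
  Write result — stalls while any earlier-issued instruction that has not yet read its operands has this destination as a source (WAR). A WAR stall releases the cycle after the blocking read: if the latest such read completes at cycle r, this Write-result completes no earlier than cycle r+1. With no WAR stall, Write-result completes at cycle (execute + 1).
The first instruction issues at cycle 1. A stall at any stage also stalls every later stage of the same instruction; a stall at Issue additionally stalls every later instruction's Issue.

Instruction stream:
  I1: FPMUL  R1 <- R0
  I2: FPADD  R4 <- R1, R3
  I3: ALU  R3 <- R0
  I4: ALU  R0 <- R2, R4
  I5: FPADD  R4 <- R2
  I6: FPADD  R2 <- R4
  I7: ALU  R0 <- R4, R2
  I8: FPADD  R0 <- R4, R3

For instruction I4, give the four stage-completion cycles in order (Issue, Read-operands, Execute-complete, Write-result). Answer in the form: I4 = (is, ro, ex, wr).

I1 -> (1, 2, 7, 8)
I2 -> (2, 9, 12, 13)  // RAW R1: wait I1 write@8
I3 -> (3, 4, 5, 10)  // WAR R3: wait I2 read@9
I4 -> (11, 14, 15, 16)  // struct: ALU busy until I3 writes@10, RAW R4: wait I2 write@13
I5 -> (14, 15, 18, 19)  // struct: FPADD busy until I2 writes@13
I6 -> (20, 21, 24, 25)  // struct: FPADD busy until I5 writes@19
I7 -> (21, 26, 27, 28)  // RAW R2: wait I6 write@25
I8 -> (29, 30, 33, 34)  // WAW R0: wait I7 write@28

I4 = (11, 14, 15, 16)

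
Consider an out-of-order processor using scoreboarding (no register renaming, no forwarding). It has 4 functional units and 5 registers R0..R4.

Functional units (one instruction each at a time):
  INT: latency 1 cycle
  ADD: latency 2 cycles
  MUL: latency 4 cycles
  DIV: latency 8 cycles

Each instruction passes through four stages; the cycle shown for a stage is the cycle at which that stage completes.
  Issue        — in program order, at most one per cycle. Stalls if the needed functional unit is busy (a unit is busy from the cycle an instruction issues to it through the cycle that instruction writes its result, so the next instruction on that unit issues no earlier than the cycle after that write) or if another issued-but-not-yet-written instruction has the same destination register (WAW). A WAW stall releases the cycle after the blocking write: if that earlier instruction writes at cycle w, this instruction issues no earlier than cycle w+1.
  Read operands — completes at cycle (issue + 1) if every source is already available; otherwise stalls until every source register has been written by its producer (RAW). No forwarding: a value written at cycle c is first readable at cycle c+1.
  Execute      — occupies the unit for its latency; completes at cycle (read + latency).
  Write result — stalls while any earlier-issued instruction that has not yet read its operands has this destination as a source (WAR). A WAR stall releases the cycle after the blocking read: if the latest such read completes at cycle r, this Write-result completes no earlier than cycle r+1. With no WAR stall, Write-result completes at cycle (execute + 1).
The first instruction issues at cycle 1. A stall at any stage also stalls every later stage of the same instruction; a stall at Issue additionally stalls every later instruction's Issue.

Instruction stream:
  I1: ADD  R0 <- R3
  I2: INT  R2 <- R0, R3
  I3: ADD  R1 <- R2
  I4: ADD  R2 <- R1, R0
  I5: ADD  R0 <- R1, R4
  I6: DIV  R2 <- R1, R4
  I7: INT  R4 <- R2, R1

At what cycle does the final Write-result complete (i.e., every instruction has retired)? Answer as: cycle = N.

[1] I1 dispatched to ADD
[2] I1 operands ready · I2 dispatched to INT
[4] I1 complete
[5] R0←I1
[6] I2 operands ready · I3 dispatched to ADD
[7] I2 complete
[8] R2←I2
[9] I3 operands ready
[11] I3 complete
[12] R1←I3
[13] I4 dispatched to ADD
[14] I4 operands ready
[16] I4 complete
[17] R2←I4
[18] I5 dispatched to ADD
[19] I5 operands ready · I6 dispatched to DIV
[20] I6 operands ready · I7 dispatched to INT
[21] I5 complete
[22] R0←I5
[28] I6 complete
[29] R2←I6
[30] I7 operands ready
[31] I7 complete
[32] R4←I7

cycle = 32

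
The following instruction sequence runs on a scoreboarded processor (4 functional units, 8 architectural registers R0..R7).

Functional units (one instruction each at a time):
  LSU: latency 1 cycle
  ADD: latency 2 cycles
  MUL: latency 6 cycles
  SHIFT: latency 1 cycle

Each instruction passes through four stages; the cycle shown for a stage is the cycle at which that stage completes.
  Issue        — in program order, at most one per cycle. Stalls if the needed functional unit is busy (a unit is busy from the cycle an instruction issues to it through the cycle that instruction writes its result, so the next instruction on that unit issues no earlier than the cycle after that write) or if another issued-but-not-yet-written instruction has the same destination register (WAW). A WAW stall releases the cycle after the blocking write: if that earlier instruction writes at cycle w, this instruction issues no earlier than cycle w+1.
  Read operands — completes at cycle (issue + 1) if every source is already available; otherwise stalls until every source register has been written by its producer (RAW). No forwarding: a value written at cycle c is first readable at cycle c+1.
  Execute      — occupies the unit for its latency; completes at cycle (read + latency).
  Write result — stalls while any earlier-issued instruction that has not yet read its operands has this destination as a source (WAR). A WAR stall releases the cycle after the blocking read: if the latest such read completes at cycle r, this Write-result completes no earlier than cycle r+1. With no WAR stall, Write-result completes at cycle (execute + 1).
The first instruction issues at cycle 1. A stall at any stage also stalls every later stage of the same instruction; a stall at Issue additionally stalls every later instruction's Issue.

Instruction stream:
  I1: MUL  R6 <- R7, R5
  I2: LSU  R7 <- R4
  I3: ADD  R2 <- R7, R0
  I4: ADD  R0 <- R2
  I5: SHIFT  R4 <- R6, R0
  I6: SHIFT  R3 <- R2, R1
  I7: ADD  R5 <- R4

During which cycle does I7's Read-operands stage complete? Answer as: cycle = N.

  I1 | 1 | 2 | 8 | 9
  I2 | 2 | 3 | 4 | 5
  I3 | 3 | 6 | 8 | 9   RAW R7: wait I2 write@5
  I4 | 10 | 11 | 13 | 14   struct: ADD busy until I3 writes@9
  I5 | 11 | 15 | 16 | 17   RAW R0: wait I4 write@14
  I6 | 18 | 19 | 20 | 21   struct: SHIFT busy until I5 writes@17
  I7 | 19 | 20 | 22 | 23

cycle = 20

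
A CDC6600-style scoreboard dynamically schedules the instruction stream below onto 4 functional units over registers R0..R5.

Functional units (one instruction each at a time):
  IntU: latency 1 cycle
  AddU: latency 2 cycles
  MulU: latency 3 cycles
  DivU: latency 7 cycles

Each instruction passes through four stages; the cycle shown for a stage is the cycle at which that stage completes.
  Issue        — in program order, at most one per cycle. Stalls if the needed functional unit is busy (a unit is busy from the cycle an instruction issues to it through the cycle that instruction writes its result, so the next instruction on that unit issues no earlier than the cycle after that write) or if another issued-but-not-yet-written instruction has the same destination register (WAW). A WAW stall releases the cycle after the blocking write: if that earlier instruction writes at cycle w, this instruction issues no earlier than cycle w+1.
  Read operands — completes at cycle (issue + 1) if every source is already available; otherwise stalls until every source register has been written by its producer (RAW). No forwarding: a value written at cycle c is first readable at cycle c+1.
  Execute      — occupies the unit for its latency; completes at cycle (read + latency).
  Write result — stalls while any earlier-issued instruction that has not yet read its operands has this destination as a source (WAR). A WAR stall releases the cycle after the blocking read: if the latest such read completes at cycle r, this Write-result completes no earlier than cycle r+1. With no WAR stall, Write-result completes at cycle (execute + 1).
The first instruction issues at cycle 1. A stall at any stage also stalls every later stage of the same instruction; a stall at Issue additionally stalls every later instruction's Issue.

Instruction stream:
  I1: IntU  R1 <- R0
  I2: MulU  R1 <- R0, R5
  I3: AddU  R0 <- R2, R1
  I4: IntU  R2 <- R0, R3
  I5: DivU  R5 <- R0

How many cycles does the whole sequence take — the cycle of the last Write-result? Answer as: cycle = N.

c1: I1 issues→IntU
c2: I1 reads
c3: I1 exec-done
c4: I1 writes R1
c5: I2 issues→MulU
c6: I2 reads; I3 issues→AddU
c7: I4 issues→IntU
c8: I5 issues→DivU
c9: I2 exec-done
c10: I2 writes R1
c11: I3 reads
c13: I3 exec-done
c14: I3 writes R0
c15: I4 reads; I5 reads
c16: I4 exec-done
c17: I4 writes R2
c22: I5 exec-done
c23: I5 writes R5

cycle = 23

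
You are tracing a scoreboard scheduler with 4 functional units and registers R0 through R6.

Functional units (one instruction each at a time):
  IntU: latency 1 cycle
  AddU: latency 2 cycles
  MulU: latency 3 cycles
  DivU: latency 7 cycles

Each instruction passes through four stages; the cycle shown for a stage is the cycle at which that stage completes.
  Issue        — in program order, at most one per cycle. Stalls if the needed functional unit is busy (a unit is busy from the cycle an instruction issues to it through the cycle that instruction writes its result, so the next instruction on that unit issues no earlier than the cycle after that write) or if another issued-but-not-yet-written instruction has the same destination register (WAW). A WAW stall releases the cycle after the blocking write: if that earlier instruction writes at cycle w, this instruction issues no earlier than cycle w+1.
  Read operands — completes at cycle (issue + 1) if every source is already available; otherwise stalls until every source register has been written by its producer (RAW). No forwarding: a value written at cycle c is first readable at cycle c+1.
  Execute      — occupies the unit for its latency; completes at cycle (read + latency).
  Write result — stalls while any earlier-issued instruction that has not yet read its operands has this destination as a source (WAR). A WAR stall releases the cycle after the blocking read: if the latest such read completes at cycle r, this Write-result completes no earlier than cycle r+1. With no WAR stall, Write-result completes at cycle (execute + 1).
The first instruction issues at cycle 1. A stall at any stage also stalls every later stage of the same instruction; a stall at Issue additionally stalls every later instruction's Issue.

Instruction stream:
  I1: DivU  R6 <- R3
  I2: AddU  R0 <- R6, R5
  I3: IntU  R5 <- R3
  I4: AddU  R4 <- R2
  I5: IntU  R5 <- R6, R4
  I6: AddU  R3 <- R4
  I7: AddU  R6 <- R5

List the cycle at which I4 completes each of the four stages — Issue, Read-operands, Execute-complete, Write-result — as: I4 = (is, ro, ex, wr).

I4 = (15, 16, 18, 19)

  I1 | 1 | 2 | 9 | 10
  I2 | 2 | 11 | 13 | 14   RAW R6: wait I1 write@10
  I3 | 3 | 4 | 5 | 12   WAR R5: wait I2 read@11
  I4 | 15 | 16 | 18 | 19   struct: AddU busy until I2 writes@14
  I5 | 16 | 20 | 21 | 22   RAW R4: wait I4 write@19
  I6 | 20 | 21 | 23 | 24   struct: AddU busy until I4 writes@19
  I7 | 25 | 26 | 28 | 29   struct: AddU busy until I6 writes@24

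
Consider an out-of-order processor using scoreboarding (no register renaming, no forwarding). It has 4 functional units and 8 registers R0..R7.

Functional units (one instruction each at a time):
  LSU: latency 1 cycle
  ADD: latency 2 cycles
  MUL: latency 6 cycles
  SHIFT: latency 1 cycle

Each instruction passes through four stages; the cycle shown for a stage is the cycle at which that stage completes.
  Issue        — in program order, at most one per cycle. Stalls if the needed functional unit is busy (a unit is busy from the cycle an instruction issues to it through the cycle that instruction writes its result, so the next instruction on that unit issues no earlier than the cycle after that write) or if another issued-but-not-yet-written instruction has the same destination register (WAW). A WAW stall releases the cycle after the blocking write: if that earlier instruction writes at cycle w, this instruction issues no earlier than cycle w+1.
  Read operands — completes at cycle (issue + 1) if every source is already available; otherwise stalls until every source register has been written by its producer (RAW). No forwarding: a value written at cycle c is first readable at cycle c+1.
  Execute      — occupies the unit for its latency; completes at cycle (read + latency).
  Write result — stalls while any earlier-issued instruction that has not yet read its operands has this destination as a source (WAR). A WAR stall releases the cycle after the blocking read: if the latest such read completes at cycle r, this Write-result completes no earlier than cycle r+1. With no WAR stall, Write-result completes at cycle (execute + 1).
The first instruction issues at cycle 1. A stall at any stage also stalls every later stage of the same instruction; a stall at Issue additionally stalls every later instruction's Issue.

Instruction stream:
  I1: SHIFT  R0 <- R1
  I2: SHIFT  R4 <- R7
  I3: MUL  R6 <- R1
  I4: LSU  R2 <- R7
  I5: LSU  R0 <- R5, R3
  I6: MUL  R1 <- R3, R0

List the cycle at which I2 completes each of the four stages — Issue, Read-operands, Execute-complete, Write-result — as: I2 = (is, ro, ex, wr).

c1: I1→SHIFT
c2: I1 RO
c3: I1 EX
c4: I1 WR R0
c5: I2→SHIFT
c6: I2 RO, I3→MUL
c7: I2 EX, I3 RO, I4→LSU
c8: I2 WR R4, I4 RO
c9: I4 EX
c10: I4 WR R2
c11: I5→LSU
c12: I5 RO
c13: I3 EX, I5 EX
c14: I3 WR R6, I5 WR R0
c15: I6→MUL
c16: I6 RO
c22: I6 EX
c23: I6 WR R1

I2 = (5, 6, 7, 8)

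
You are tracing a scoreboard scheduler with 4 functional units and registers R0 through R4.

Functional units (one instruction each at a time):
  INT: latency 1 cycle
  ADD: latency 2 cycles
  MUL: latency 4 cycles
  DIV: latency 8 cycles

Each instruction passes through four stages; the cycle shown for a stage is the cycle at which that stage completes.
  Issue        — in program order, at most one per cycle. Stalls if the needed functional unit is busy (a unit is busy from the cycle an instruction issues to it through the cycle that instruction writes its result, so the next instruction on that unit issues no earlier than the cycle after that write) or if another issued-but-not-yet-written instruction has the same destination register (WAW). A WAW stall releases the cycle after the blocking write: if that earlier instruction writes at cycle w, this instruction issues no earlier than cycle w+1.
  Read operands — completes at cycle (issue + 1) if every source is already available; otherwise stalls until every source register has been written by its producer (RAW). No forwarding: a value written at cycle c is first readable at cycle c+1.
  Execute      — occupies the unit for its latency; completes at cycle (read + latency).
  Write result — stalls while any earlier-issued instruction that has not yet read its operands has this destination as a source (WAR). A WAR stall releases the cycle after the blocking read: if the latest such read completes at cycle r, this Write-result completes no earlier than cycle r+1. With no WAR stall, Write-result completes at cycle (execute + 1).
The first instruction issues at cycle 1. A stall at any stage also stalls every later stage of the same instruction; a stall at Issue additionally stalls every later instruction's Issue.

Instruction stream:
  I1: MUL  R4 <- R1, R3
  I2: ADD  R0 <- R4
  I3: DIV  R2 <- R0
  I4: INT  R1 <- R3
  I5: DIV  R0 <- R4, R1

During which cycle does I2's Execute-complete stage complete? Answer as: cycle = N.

cycle = 10

1) issue 1, read 2, done 6, write 7
2) issue 2, read 8, done 10, write 11  <RAW R4: wait I1 write@7>
3) issue 3, read 12, done 20, write 21  <RAW R0: wait I2 write@11>
4) issue 4, read 5, done 6, write 7
5) issue 22, read 23, done 31, write 32  <struct: DIV busy until I3 writes@21>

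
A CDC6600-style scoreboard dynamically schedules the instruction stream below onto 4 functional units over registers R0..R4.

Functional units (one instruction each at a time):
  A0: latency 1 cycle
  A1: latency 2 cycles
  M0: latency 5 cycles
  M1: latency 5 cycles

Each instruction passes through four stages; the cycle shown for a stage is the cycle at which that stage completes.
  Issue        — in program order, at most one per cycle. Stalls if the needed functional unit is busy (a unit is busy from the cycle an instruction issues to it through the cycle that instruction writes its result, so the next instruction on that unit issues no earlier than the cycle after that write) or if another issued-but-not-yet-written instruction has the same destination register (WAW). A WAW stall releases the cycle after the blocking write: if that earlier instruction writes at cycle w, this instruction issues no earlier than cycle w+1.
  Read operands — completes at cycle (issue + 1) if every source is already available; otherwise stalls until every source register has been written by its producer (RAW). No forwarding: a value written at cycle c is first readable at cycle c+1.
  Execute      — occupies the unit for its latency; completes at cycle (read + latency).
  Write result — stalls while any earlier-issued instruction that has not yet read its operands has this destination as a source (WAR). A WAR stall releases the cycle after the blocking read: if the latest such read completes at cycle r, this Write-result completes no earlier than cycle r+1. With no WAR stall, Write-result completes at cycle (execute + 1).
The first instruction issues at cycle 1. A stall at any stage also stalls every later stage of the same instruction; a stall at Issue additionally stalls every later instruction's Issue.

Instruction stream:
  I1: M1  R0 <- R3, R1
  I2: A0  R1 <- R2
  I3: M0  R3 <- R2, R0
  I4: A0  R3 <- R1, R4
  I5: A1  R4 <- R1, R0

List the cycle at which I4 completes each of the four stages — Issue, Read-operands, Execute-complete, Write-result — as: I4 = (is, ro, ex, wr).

I4 = (16, 17, 18, 19)

I1  is:1  ro:2  ex:7  wr:8
I2  is:2  ro:3  ex:4  wr:5
I3  is:3  ro:9  ex:14  wr:15  — RAW R0: wait I1 write@8
I4  is:16  ro:17  ex:18  wr:19  — WAW R3: wait I3 write@15
I5  is:17  ro:18  ex:20  wr:21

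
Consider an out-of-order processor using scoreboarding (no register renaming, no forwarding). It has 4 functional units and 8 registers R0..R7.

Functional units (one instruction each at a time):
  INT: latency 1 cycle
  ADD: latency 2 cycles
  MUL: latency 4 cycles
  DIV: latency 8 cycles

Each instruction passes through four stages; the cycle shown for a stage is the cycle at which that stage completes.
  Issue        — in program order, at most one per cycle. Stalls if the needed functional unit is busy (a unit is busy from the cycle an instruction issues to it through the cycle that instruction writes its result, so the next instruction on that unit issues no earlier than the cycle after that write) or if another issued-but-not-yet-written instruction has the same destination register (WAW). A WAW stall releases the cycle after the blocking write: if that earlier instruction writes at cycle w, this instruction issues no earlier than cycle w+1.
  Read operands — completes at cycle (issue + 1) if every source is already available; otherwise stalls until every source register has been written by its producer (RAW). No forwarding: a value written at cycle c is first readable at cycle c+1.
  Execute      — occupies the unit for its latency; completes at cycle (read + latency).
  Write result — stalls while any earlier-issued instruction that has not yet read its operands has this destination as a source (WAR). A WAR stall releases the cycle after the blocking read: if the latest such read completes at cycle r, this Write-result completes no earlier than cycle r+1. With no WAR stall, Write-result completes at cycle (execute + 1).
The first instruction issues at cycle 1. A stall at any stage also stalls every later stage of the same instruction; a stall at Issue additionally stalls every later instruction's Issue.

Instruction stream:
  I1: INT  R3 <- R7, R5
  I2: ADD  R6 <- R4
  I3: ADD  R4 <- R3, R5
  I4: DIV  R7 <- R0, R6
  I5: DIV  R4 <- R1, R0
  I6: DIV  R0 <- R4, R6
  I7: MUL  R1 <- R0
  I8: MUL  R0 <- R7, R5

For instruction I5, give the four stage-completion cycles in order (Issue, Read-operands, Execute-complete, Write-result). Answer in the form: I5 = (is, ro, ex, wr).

I5 = (19, 20, 28, 29)

1) issue 1, read 2, done 3, write 4
2) issue 2, read 3, done 5, write 6
3) issue 7, read 8, done 10, write 11  <struct: ADD busy until I2 writes@6>
4) issue 8, read 9, done 17, write 18
5) issue 19, read 20, done 28, write 29  <struct: DIV busy until I4 writes@18>
6) issue 30, read 31, done 39, write 40  <struct: DIV busy until I5 writes@29>
7) issue 31, read 41, done 45, write 46  <RAW R0: wait I6 write@40>
8) issue 47, read 48, done 52, write 53  <struct: MUL busy until I7 writes@46>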